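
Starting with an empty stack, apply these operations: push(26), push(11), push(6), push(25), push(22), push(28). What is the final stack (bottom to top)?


push(26) -> [26]
push(11) -> [26, 11]
push(6) -> [26, 11, 6]
push(25) -> [26, 11, 6, 25]
push(22) -> [26, 11, 6, 25, 22]
push(28) -> [26, 11, 6, 25, 22, 28]
Final stack (bottom to top): [26, 11, 6, 25, 22, 28]


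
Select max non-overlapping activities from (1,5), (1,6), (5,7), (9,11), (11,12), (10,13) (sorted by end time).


Greedy: pick earliest-ending, then skip overlaps.
Selected (4 activities): [(1, 5), (5, 7), (9, 11), (11, 12)]


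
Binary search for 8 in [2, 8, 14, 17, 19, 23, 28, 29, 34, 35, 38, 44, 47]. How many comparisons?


Search for 8:
[0,12] mid=6 arr[6]=28
[0,5] mid=2 arr[2]=14
[0,1] mid=0 arr[0]=2
[1,1] mid=1 arr[1]=8
Total: 4 comparisons


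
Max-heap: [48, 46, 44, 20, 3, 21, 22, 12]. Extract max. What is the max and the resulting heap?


Max = 48
Replace root with last, heapify down
Resulting heap: [46, 20, 44, 12, 3, 21, 22]


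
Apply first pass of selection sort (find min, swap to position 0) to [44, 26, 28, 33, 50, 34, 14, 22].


After one pass: [14, 26, 28, 33, 50, 34, 44, 22]


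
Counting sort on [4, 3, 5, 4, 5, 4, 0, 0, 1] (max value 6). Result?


Count array: [2, 1, 0, 1, 3, 2, 0]
Reconstruct: [0, 0, 1, 3, 4, 4, 4, 5, 5]


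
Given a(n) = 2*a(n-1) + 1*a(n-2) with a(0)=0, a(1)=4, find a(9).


Build bottom-up:
...a(7)=676, a(8)=1632, a(9)=2*1632+1*676=3940


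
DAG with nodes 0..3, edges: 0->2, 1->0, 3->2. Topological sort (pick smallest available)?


Kahn's algorithm, process smallest node first
Order: [1, 0, 3, 2]


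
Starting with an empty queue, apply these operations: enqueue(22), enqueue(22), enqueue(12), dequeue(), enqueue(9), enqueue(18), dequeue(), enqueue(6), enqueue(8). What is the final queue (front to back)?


enqueue(22) -> [22]
enqueue(22) -> [22, 22]
enqueue(12) -> [22, 22, 12]
dequeue() returns 22 -> [22, 12]
enqueue(9) -> [22, 12, 9]
enqueue(18) -> [22, 12, 9, 18]
dequeue() returns 22 -> [12, 9, 18]
enqueue(6) -> [12, 9, 18, 6]
enqueue(8) -> [12, 9, 18, 6, 8]
Final queue (front to back): [12, 9, 18, 6, 8]


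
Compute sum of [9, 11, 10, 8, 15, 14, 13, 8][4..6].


Prefix sums: [0, 9, 20, 30, 38, 53, 67, 80, 88]
Sum[4..6] = prefix[7] - prefix[4] = 80 - 38 = 42


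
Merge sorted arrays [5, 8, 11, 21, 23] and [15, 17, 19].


Compare heads, take smaller each step.
Merged: [5, 8, 11, 15, 17, 19, 21, 23]


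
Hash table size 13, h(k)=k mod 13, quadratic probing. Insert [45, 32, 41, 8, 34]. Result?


Insertions: 45->slot 6; 32->slot 7; 41->slot 2; 8->slot 8; 34->slot 9
Table: [None, None, 41, None, None, None, 45, 32, 8, 34, None, None, None]


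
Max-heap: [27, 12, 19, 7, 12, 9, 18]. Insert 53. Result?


Append 53: [27, 12, 19, 7, 12, 9, 18, 53]
Bubble up: swap idx 7(53) with idx 3(7); swap idx 3(53) with idx 1(12); swap idx 1(53) with idx 0(27)
Result: [53, 27, 19, 12, 12, 9, 18, 7]


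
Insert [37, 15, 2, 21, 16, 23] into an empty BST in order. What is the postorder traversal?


Root = 37; build tree by BST insertion.
Postorder traversal: [2, 16, 23, 21, 15, 37]


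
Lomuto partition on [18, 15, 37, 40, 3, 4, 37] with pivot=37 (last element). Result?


Elements <= 37 go left of pivot.
Result: [18, 15, 37, 3, 4, 37, 40], pivot at index 5


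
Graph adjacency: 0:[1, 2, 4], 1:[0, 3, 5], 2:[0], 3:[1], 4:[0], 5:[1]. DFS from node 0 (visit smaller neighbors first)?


DFS stack-based: start with [0]
Visit order: [0, 1, 3, 5, 2, 4]


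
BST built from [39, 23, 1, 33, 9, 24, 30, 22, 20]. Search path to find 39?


BST root = 39
Search for 39: compare at each node
Path: [39]


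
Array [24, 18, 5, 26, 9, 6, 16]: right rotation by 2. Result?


Right rotate by 2: [6, 16, 24, 18, 5, 26, 9]


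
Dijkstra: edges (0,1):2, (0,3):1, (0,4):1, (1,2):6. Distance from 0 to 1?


Dijkstra from 0:
Distances: {0: 0, 1: 2, 2: 8, 3: 1, 4: 1}
Shortest distance to 1 = 2, path = [0, 1]


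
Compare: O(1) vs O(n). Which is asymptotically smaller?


constant grows slower than linear
O(1) is asymptotically smaller; O(n) grows faster


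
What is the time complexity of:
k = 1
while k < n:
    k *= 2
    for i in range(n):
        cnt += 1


Per nesting level: O(log n) * O(n) = O(n log n)
Complexity: O(n log n)


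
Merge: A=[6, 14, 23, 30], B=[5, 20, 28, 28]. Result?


Compare heads, take smaller each step.
Merged: [5, 6, 14, 20, 23, 28, 28, 30]


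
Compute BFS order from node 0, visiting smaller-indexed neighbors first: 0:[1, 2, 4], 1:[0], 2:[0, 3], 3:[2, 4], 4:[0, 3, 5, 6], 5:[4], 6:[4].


BFS queue: start with [0]
Visit order: [0, 1, 2, 4, 3, 5, 6]


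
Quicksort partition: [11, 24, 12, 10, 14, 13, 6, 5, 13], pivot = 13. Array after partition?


Elements <= 13 go left of pivot.
Result: [11, 12, 10, 13, 6, 5, 13, 24, 14], pivot at index 6


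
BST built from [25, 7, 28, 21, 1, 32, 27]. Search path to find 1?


BST root = 25
Search for 1: compare at each node
Path: [25, 7, 1]


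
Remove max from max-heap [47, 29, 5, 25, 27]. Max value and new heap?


Max = 47
Replace root with last, heapify down
Resulting heap: [29, 27, 5, 25]


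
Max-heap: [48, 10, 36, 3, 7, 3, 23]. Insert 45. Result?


Append 45: [48, 10, 36, 3, 7, 3, 23, 45]
Bubble up: swap idx 7(45) with idx 3(3); swap idx 3(45) with idx 1(10)
Result: [48, 45, 36, 10, 7, 3, 23, 3]


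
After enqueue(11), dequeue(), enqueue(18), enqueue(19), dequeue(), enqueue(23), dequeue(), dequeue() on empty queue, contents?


enqueue(11) -> [11]
dequeue() returns 11 -> []
enqueue(18) -> [18]
enqueue(19) -> [18, 19]
dequeue() returns 18 -> [19]
enqueue(23) -> [19, 23]
dequeue() returns 19 -> [23]
dequeue() returns 23 -> []
Final queue (front to back): []


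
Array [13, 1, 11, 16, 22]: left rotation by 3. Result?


Left rotate by 3: [16, 22, 13, 1, 11]


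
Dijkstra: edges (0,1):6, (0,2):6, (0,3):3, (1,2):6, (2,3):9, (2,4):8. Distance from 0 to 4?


Dijkstra from 0:
Distances: {0: 0, 1: 6, 2: 6, 3: 3, 4: 14}
Shortest distance to 4 = 14, path = [0, 2, 4]


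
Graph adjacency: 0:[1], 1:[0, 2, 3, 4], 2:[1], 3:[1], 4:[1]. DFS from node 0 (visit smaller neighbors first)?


DFS stack-based: start with [0]
Visit order: [0, 1, 2, 3, 4]


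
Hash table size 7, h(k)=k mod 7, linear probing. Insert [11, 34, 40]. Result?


Insertions: 11->slot 4; 34->slot 6; 40->slot 5
Table: [None, None, None, None, 11, 40, 34]


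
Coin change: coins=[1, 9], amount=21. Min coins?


dp[0]=0; dp[i]=1+min(dp[i-c] for c in coins)
...dp[16]=8, dp[17]=9, dp[18]=2, dp[19]=3, dp[20]=4, dp[21]=5
Minimum coins for 21 = 5


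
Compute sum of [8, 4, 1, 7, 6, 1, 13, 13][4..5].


Prefix sums: [0, 8, 12, 13, 20, 26, 27, 40, 53]
Sum[4..5] = prefix[6] - prefix[4] = 27 - 20 = 7


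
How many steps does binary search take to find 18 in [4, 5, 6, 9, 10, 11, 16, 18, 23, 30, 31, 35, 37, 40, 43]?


Search for 18:
[0,14] mid=7 arr[7]=18
Total: 1 comparisons


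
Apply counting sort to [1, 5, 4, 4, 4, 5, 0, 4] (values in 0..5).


Count array: [1, 1, 0, 0, 4, 2]
Reconstruct: [0, 1, 4, 4, 4, 4, 5, 5]


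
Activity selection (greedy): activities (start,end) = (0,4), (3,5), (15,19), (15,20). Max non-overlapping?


Greedy: pick earliest-ending, then skip overlaps.
Selected (2 activities): [(0, 4), (15, 19)]


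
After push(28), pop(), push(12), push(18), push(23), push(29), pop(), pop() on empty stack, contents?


push(28) -> [28]
pop() returns 28 -> []
push(12) -> [12]
push(18) -> [12, 18]
push(23) -> [12, 18, 23]
push(29) -> [12, 18, 23, 29]
pop() returns 29 -> [12, 18, 23]
pop() returns 23 -> [12, 18]
Final stack (bottom to top): [12, 18]


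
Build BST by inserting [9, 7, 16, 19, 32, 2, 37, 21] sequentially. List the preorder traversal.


Root = 9; build tree by BST insertion.
Preorder traversal: [9, 7, 2, 16, 19, 32, 21, 37]


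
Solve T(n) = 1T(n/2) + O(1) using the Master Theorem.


a=1, b=2, c=0. log_2(1)=0 = c=0. Case 2: O(n^c log n) = O(log n)
Complexity: O(log n)


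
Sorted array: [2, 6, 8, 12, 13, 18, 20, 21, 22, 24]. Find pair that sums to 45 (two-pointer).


Two pointers: lo=0, hi=9
Found pair: (21, 24) summing to 45


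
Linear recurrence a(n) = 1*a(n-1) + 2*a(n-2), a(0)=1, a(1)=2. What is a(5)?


Build bottom-up:
...a(3)=8, a(4)=16, a(5)=1*16+2*8=32


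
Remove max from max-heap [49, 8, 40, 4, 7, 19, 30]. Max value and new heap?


Max = 49
Replace root with last, heapify down
Resulting heap: [40, 8, 30, 4, 7, 19]


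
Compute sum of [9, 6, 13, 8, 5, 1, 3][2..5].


Prefix sums: [0, 9, 15, 28, 36, 41, 42, 45]
Sum[2..5] = prefix[6] - prefix[2] = 42 - 15 = 27


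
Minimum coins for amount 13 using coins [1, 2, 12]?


dp[0]=0; dp[i]=1+min(dp[i-c] for c in coins)
...dp[8]=4, dp[9]=5, dp[10]=5, dp[11]=6, dp[12]=1, dp[13]=2
Minimum coins for 13 = 2


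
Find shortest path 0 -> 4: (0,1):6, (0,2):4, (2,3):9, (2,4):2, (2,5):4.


Dijkstra from 0:
Distances: {0: 0, 1: 6, 2: 4, 3: 13, 4: 6, 5: 8}
Shortest distance to 4 = 6, path = [0, 2, 4]


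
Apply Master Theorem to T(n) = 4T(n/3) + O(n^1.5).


a=4, b=3, c=1.5. log_3(4)=1.262 < c=1.5. Case 3: O(n^c) = O(n^1.500)
Complexity: O(n^1.500)


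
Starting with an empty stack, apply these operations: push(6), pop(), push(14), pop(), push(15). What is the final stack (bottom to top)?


push(6) -> [6]
pop() returns 6 -> []
push(14) -> [14]
pop() returns 14 -> []
push(15) -> [15]
Final stack (bottom to top): [15]


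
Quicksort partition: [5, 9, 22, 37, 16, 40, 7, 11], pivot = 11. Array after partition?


Elements <= 11 go left of pivot.
Result: [5, 9, 7, 11, 16, 40, 22, 37], pivot at index 3


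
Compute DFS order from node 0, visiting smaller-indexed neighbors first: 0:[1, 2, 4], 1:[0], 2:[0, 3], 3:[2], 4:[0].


DFS stack-based: start with [0]
Visit order: [0, 1, 2, 3, 4]


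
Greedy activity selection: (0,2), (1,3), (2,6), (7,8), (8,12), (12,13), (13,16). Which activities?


Greedy: pick earliest-ending, then skip overlaps.
Selected (6 activities): [(0, 2), (2, 6), (7, 8), (8, 12), (12, 13), (13, 16)]


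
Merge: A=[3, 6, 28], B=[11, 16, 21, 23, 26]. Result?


Compare heads, take smaller each step.
Merged: [3, 6, 11, 16, 21, 23, 26, 28]


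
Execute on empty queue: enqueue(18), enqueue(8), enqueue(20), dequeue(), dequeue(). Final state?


enqueue(18) -> [18]
enqueue(8) -> [18, 8]
enqueue(20) -> [18, 8, 20]
dequeue() returns 18 -> [8, 20]
dequeue() returns 8 -> [20]
Final queue (front to back): [20]


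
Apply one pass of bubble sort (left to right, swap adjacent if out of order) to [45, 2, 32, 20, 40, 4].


After one pass: [2, 32, 20, 40, 4, 45]


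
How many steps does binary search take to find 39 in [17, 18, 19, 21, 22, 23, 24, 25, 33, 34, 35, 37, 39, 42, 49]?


Search for 39:
[0,14] mid=7 arr[7]=25
[8,14] mid=11 arr[11]=37
[12,14] mid=13 arr[13]=42
[12,12] mid=12 arr[12]=39
Total: 4 comparisons


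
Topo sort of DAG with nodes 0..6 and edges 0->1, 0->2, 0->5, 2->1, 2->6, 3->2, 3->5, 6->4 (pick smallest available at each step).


Kahn's algorithm, process smallest node first
Order: [0, 3, 2, 1, 5, 6, 4]


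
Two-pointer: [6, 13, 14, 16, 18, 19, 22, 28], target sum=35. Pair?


Two pointers: lo=0, hi=7
Found pair: (13, 22) summing to 35


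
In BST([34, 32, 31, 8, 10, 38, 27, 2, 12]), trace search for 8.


BST root = 34
Search for 8: compare at each node
Path: [34, 32, 31, 8]


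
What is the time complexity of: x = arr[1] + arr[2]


Analysis: constant-time operation, no loop
Complexity: O(1)


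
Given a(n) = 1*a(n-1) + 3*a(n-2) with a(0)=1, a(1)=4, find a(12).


Build bottom-up:
...a(10)=6160, a(11)=14209, a(12)=1*14209+3*6160=32689


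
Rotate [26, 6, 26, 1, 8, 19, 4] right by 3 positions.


Right rotate by 3: [8, 19, 4, 26, 6, 26, 1]


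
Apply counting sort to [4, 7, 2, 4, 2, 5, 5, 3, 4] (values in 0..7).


Count array: [0, 0, 2, 1, 3, 2, 0, 1]
Reconstruct: [2, 2, 3, 4, 4, 4, 5, 5, 7]


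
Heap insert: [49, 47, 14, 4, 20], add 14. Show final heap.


Append 14: [49, 47, 14, 4, 20, 14]
Bubble up: no swaps needed
Result: [49, 47, 14, 4, 20, 14]


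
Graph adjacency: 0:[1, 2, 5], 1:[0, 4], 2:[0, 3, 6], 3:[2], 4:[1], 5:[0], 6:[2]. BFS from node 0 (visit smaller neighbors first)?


BFS queue: start with [0]
Visit order: [0, 1, 2, 5, 4, 3, 6]


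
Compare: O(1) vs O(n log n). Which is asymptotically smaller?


constant grows slower than linearithmic
O(1) is asymptotically smaller; O(n log n) grows faster


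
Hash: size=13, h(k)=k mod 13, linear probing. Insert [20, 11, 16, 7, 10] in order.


Insertions: 20->slot 7; 11->slot 11; 16->slot 3; 7->slot 8; 10->slot 10
Table: [None, None, None, 16, None, None, None, 20, 7, None, 10, 11, None]


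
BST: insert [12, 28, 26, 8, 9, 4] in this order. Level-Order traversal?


Root = 12; build tree by BST insertion.
Level-Order traversal: [12, 8, 28, 4, 9, 26]


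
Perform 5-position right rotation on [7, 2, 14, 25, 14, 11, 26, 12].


Right rotate by 5: [25, 14, 11, 26, 12, 7, 2, 14]


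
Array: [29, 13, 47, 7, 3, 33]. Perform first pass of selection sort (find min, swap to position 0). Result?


After one pass: [3, 13, 47, 7, 29, 33]


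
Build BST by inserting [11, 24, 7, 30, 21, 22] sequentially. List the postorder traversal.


Root = 11; build tree by BST insertion.
Postorder traversal: [7, 22, 21, 30, 24, 11]


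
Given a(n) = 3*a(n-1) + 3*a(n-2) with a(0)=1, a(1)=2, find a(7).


Build bottom-up:
...a(5)=477, a(6)=1809, a(7)=3*1809+3*477=6858


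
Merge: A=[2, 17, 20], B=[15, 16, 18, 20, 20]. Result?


Compare heads, take smaller each step.
Merged: [2, 15, 16, 17, 18, 20, 20, 20]


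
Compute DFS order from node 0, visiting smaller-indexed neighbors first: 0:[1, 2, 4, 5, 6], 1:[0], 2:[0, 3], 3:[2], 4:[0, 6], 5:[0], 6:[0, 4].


DFS stack-based: start with [0]
Visit order: [0, 1, 2, 3, 4, 6, 5]


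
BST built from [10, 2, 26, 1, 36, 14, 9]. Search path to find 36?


BST root = 10
Search for 36: compare at each node
Path: [10, 26, 36]


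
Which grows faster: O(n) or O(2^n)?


linear grows slower than exponential
O(n) is asymptotically smaller; O(2^n) grows faster


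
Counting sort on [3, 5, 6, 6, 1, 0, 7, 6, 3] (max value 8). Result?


Count array: [1, 1, 0, 2, 0, 1, 3, 1, 0]
Reconstruct: [0, 1, 3, 3, 5, 6, 6, 6, 7]


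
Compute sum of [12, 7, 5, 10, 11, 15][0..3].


Prefix sums: [0, 12, 19, 24, 34, 45, 60]
Sum[0..3] = prefix[4] - prefix[0] = 34 - 0 = 34


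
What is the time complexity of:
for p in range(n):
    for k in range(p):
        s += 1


Per nesting level: O(n) * O(n) [triangular over p] = O(n^2)
Complexity: O(n^2)


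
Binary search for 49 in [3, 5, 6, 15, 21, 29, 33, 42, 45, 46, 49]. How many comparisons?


Search for 49:
[0,10] mid=5 arr[5]=29
[6,10] mid=8 arr[8]=45
[9,10] mid=9 arr[9]=46
[10,10] mid=10 arr[10]=49
Total: 4 comparisons


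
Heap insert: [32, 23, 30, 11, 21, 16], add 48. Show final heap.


Append 48: [32, 23, 30, 11, 21, 16, 48]
Bubble up: swap idx 6(48) with idx 2(30); swap idx 2(48) with idx 0(32)
Result: [48, 23, 32, 11, 21, 16, 30]


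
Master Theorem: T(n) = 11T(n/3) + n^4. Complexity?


a=11, b=3, c=4. log_3(11)=2.183 < c=4. Case 3: O(n^c) = O(n^4)
Complexity: O(n^4)


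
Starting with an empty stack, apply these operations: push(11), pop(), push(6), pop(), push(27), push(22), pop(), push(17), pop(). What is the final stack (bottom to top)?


push(11) -> [11]
pop() returns 11 -> []
push(6) -> [6]
pop() returns 6 -> []
push(27) -> [27]
push(22) -> [27, 22]
pop() returns 22 -> [27]
push(17) -> [27, 17]
pop() returns 17 -> [27]
Final stack (bottom to top): [27]


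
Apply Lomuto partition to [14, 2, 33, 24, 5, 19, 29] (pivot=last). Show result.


Elements <= 29 go left of pivot.
Result: [14, 2, 24, 5, 19, 29, 33], pivot at index 5


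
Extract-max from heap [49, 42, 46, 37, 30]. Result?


Max = 49
Replace root with last, heapify down
Resulting heap: [46, 42, 30, 37]


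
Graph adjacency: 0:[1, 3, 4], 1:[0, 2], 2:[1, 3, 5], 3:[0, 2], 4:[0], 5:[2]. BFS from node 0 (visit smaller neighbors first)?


BFS queue: start with [0]
Visit order: [0, 1, 3, 4, 2, 5]


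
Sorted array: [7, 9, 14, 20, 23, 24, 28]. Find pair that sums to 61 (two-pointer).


Two pointers: lo=0, hi=6
No pair sums to 61


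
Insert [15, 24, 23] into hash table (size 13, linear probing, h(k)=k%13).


Insertions: 15->slot 2; 24->slot 11; 23->slot 10
Table: [None, None, 15, None, None, None, None, None, None, None, 23, 24, None]


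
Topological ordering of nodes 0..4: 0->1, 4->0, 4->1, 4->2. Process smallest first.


Kahn's algorithm, process smallest node first
Order: [3, 4, 0, 1, 2]


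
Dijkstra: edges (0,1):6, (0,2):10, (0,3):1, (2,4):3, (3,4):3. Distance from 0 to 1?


Dijkstra from 0:
Distances: {0: 0, 1: 6, 2: 7, 3: 1, 4: 4}
Shortest distance to 1 = 6, path = [0, 1]


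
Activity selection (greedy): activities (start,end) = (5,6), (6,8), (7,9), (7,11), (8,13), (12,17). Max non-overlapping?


Greedy: pick earliest-ending, then skip overlaps.
Selected (3 activities): [(5, 6), (6, 8), (8, 13)]


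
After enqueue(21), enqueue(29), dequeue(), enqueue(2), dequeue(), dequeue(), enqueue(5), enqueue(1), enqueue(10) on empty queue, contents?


enqueue(21) -> [21]
enqueue(29) -> [21, 29]
dequeue() returns 21 -> [29]
enqueue(2) -> [29, 2]
dequeue() returns 29 -> [2]
dequeue() returns 2 -> []
enqueue(5) -> [5]
enqueue(1) -> [5, 1]
enqueue(10) -> [5, 1, 10]
Final queue (front to back): [5, 1, 10]


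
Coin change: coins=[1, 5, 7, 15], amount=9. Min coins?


dp[0]=0; dp[i]=1+min(dp[i-c] for c in coins)
...dp[4]=4, dp[5]=1, dp[6]=2, dp[7]=1, dp[8]=2, dp[9]=3
Minimum coins for 9 = 3


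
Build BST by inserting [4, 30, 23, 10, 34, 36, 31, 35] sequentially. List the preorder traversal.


Root = 4; build tree by BST insertion.
Preorder traversal: [4, 30, 23, 10, 34, 31, 36, 35]


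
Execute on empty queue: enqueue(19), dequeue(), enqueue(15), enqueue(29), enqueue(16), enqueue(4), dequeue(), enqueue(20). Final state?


enqueue(19) -> [19]
dequeue() returns 19 -> []
enqueue(15) -> [15]
enqueue(29) -> [15, 29]
enqueue(16) -> [15, 29, 16]
enqueue(4) -> [15, 29, 16, 4]
dequeue() returns 15 -> [29, 16, 4]
enqueue(20) -> [29, 16, 4, 20]
Final queue (front to back): [29, 16, 4, 20]


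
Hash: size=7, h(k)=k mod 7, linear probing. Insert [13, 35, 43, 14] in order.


Insertions: 13->slot 6; 35->slot 0; 43->slot 1; 14->slot 2
Table: [35, 43, 14, None, None, None, 13]


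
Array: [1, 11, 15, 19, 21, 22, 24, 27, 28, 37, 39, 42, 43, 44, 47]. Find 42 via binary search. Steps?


Search for 42:
[0,14] mid=7 arr[7]=27
[8,14] mid=11 arr[11]=42
Total: 2 comparisons


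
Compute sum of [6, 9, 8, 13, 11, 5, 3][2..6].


Prefix sums: [0, 6, 15, 23, 36, 47, 52, 55]
Sum[2..6] = prefix[7] - prefix[2] = 55 - 15 = 40


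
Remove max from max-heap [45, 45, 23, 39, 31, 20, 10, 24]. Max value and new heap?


Max = 45
Replace root with last, heapify down
Resulting heap: [45, 39, 23, 24, 31, 20, 10]


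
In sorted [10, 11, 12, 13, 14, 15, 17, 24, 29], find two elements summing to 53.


Two pointers: lo=0, hi=8
Found pair: (24, 29) summing to 53


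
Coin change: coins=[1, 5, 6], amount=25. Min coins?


dp[0]=0; dp[i]=1+min(dp[i-c] for c in coins)
...dp[20]=4, dp[21]=4, dp[22]=4, dp[23]=4, dp[24]=4, dp[25]=5
Minimum coins for 25 = 5


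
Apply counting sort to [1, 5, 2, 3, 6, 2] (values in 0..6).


Count array: [0, 1, 2, 1, 0, 1, 1]
Reconstruct: [1, 2, 2, 3, 5, 6]


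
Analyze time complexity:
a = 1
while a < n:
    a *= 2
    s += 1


Per nesting level: O(log n) = O(log n)
Complexity: O(log n)


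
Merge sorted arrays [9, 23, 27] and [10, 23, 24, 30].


Compare heads, take smaller each step.
Merged: [9, 10, 23, 23, 24, 27, 30]


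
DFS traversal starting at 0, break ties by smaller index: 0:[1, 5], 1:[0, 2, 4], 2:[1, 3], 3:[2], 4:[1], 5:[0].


DFS stack-based: start with [0]
Visit order: [0, 1, 2, 3, 4, 5]


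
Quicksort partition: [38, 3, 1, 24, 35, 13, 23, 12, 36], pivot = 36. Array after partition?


Elements <= 36 go left of pivot.
Result: [3, 1, 24, 35, 13, 23, 12, 36, 38], pivot at index 7


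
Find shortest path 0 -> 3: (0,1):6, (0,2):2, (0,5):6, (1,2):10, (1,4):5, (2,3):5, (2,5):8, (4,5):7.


Dijkstra from 0:
Distances: {0: 0, 1: 6, 2: 2, 3: 7, 4: 11, 5: 6}
Shortest distance to 3 = 7, path = [0, 2, 3]


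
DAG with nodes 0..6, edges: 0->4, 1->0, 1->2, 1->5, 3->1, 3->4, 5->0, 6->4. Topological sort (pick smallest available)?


Kahn's algorithm, process smallest node first
Order: [3, 1, 2, 5, 0, 6, 4]


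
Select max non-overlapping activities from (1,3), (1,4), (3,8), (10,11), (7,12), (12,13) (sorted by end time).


Greedy: pick earliest-ending, then skip overlaps.
Selected (4 activities): [(1, 3), (3, 8), (10, 11), (12, 13)]


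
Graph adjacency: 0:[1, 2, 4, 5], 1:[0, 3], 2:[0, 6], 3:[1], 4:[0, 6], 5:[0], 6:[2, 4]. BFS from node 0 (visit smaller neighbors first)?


BFS queue: start with [0]
Visit order: [0, 1, 2, 4, 5, 3, 6]


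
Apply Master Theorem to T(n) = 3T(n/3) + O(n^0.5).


a=3, b=3, c=0.5. log_3(3)=1 > c=0.5. Case 1: O(n^log_b(a)) = O(n)
Complexity: O(n)


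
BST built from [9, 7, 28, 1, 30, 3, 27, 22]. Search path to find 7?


BST root = 9
Search for 7: compare at each node
Path: [9, 7]


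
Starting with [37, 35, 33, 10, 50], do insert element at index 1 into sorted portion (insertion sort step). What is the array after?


After one pass: [35, 37, 33, 10, 50]


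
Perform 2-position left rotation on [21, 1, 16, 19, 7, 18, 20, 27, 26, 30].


Left rotate by 2: [16, 19, 7, 18, 20, 27, 26, 30, 21, 1]


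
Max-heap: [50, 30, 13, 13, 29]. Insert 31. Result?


Append 31: [50, 30, 13, 13, 29, 31]
Bubble up: swap idx 5(31) with idx 2(13)
Result: [50, 30, 31, 13, 29, 13]


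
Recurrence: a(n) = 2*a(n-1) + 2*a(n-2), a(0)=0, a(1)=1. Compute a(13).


Build bottom-up:
...a(11)=18272, a(12)=49920, a(13)=2*49920+2*18272=136384


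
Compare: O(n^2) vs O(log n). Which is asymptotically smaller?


logarithmic grows slower than quadratic
O(log n) is asymptotically smaller; O(n^2) grows faster


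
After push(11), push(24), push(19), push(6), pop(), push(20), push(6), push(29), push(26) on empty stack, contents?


push(11) -> [11]
push(24) -> [11, 24]
push(19) -> [11, 24, 19]
push(6) -> [11, 24, 19, 6]
pop() returns 6 -> [11, 24, 19]
push(20) -> [11, 24, 19, 20]
push(6) -> [11, 24, 19, 20, 6]
push(29) -> [11, 24, 19, 20, 6, 29]
push(26) -> [11, 24, 19, 20, 6, 29, 26]
Final stack (bottom to top): [11, 24, 19, 20, 6, 29, 26]


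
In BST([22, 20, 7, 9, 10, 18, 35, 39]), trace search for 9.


BST root = 22
Search for 9: compare at each node
Path: [22, 20, 7, 9]


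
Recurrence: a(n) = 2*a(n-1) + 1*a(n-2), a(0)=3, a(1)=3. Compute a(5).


Build bottom-up:
...a(3)=21, a(4)=51, a(5)=2*51+1*21=123


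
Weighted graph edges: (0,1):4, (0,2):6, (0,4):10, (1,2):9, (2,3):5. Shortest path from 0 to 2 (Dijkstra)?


Dijkstra from 0:
Distances: {0: 0, 1: 4, 2: 6, 3: 11, 4: 10}
Shortest distance to 2 = 6, path = [0, 2]


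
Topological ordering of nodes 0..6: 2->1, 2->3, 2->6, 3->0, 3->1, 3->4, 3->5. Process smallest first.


Kahn's algorithm, process smallest node first
Order: [2, 3, 0, 1, 4, 5, 6]


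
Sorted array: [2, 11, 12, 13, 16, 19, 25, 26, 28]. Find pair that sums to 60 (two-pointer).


Two pointers: lo=0, hi=8
No pair sums to 60


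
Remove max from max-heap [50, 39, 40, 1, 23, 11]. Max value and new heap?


Max = 50
Replace root with last, heapify down
Resulting heap: [40, 39, 11, 1, 23]


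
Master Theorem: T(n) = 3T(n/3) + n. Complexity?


a=3, b=3, c=1. log_3(3)=1 = c=1. Case 2: O(n^c log n) = O(n log n)
Complexity: O(n log n)


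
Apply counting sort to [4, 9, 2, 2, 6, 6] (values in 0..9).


Count array: [0, 0, 2, 0, 1, 0, 2, 0, 0, 1]
Reconstruct: [2, 2, 4, 6, 6, 9]


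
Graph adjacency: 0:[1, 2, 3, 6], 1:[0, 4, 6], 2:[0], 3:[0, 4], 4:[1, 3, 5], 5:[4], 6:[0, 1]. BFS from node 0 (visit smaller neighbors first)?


BFS queue: start with [0]
Visit order: [0, 1, 2, 3, 6, 4, 5]


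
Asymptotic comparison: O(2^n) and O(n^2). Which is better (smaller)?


quadratic grows slower than exponential
O(n^2) is asymptotically smaller; O(2^n) grows faster


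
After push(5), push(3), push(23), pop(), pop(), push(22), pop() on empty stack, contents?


push(5) -> [5]
push(3) -> [5, 3]
push(23) -> [5, 3, 23]
pop() returns 23 -> [5, 3]
pop() returns 3 -> [5]
push(22) -> [5, 22]
pop() returns 22 -> [5]
Final stack (bottom to top): [5]


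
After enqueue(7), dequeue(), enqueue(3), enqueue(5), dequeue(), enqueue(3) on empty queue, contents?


enqueue(7) -> [7]
dequeue() returns 7 -> []
enqueue(3) -> [3]
enqueue(5) -> [3, 5]
dequeue() returns 3 -> [5]
enqueue(3) -> [5, 3]
Final queue (front to back): [5, 3]


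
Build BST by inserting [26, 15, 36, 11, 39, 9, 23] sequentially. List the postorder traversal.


Root = 26; build tree by BST insertion.
Postorder traversal: [9, 11, 23, 15, 39, 36, 26]


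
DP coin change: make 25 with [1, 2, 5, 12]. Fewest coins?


dp[0]=0; dp[i]=1+min(dp[i-c] for c in coins)
...dp[20]=4, dp[21]=4, dp[22]=3, dp[23]=4, dp[24]=2, dp[25]=3
Minimum coins for 25 = 3


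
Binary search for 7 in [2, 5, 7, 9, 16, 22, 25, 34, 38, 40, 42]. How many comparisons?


Search for 7:
[0,10] mid=5 arr[5]=22
[0,4] mid=2 arr[2]=7
Total: 2 comparisons


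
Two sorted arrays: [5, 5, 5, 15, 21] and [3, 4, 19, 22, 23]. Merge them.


Compare heads, take smaller each step.
Merged: [3, 4, 5, 5, 5, 15, 19, 21, 22, 23]


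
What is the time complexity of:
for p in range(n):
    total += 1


Per nesting level: O(n) = O(n)
Complexity: O(n)


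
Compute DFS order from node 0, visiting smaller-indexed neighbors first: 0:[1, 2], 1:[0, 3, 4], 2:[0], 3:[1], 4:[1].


DFS stack-based: start with [0]
Visit order: [0, 1, 3, 4, 2]


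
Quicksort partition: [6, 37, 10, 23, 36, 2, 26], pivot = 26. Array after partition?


Elements <= 26 go left of pivot.
Result: [6, 10, 23, 2, 26, 37, 36], pivot at index 4


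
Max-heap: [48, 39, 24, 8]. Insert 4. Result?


Append 4: [48, 39, 24, 8, 4]
Bubble up: no swaps needed
Result: [48, 39, 24, 8, 4]


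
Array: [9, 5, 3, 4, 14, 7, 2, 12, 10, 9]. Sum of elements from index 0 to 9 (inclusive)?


Prefix sums: [0, 9, 14, 17, 21, 35, 42, 44, 56, 66, 75]
Sum[0..9] = prefix[10] - prefix[0] = 75 - 0 = 75


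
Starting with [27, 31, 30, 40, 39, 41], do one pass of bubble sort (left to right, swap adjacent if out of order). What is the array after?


After one pass: [27, 30, 31, 39, 40, 41]


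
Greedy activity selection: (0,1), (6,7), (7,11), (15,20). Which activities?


Greedy: pick earliest-ending, then skip overlaps.
Selected (4 activities): [(0, 1), (6, 7), (7, 11), (15, 20)]


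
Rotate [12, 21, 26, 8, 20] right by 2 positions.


Right rotate by 2: [8, 20, 12, 21, 26]


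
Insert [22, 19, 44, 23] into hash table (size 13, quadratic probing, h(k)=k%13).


Insertions: 22->slot 9; 19->slot 6; 44->slot 5; 23->slot 10
Table: [None, None, None, None, None, 44, 19, None, None, 22, 23, None, None]


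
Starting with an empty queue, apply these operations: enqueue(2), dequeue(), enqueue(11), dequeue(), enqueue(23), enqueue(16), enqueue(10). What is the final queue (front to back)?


enqueue(2) -> [2]
dequeue() returns 2 -> []
enqueue(11) -> [11]
dequeue() returns 11 -> []
enqueue(23) -> [23]
enqueue(16) -> [23, 16]
enqueue(10) -> [23, 16, 10]
Final queue (front to back): [23, 16, 10]


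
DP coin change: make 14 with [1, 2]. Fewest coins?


dp[0]=0; dp[i]=1+min(dp[i-c] for c in coins)
...dp[9]=5, dp[10]=5, dp[11]=6, dp[12]=6, dp[13]=7, dp[14]=7
Minimum coins for 14 = 7


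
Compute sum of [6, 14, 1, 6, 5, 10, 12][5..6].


Prefix sums: [0, 6, 20, 21, 27, 32, 42, 54]
Sum[5..6] = prefix[7] - prefix[5] = 54 - 32 = 22


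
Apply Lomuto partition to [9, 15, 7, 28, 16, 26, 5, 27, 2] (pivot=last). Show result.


Elements <= 2 go left of pivot.
Result: [2, 15, 7, 28, 16, 26, 5, 27, 9], pivot at index 0


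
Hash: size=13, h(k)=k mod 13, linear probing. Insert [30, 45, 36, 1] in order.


Insertions: 30->slot 4; 45->slot 6; 36->slot 10; 1->slot 1
Table: [None, 1, None, None, 30, None, 45, None, None, None, 36, None, None]


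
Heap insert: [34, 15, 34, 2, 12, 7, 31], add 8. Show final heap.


Append 8: [34, 15, 34, 2, 12, 7, 31, 8]
Bubble up: swap idx 7(8) with idx 3(2)
Result: [34, 15, 34, 8, 12, 7, 31, 2]


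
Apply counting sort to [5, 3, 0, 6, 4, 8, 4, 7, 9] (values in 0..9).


Count array: [1, 0, 0, 1, 2, 1, 1, 1, 1, 1]
Reconstruct: [0, 3, 4, 4, 5, 6, 7, 8, 9]


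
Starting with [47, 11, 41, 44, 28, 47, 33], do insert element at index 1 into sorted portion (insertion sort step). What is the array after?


After one pass: [11, 47, 41, 44, 28, 47, 33]


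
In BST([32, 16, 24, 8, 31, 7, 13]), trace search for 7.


BST root = 32
Search for 7: compare at each node
Path: [32, 16, 8, 7]


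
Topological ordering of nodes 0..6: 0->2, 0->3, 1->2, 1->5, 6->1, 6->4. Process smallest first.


Kahn's algorithm, process smallest node first
Order: [0, 3, 6, 1, 2, 4, 5]


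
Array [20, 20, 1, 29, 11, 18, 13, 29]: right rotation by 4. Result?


Right rotate by 4: [11, 18, 13, 29, 20, 20, 1, 29]


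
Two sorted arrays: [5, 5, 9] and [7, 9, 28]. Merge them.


Compare heads, take smaller each step.
Merged: [5, 5, 7, 9, 9, 28]


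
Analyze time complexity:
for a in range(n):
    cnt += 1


Per nesting level: O(n) = O(n)
Complexity: O(n)


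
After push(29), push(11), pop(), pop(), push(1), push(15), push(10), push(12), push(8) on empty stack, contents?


push(29) -> [29]
push(11) -> [29, 11]
pop() returns 11 -> [29]
pop() returns 29 -> []
push(1) -> [1]
push(15) -> [1, 15]
push(10) -> [1, 15, 10]
push(12) -> [1, 15, 10, 12]
push(8) -> [1, 15, 10, 12, 8]
Final stack (bottom to top): [1, 15, 10, 12, 8]


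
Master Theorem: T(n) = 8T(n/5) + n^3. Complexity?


a=8, b=5, c=3. log_5(8)=1.292 < c=3. Case 3: O(n^c) = O(n^3)
Complexity: O(n^3)


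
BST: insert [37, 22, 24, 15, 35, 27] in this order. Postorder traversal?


Root = 37; build tree by BST insertion.
Postorder traversal: [15, 27, 35, 24, 22, 37]


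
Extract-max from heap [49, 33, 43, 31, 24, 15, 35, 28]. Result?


Max = 49
Replace root with last, heapify down
Resulting heap: [43, 33, 35, 31, 24, 15, 28]


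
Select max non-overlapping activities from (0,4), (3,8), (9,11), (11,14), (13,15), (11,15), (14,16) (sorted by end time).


Greedy: pick earliest-ending, then skip overlaps.
Selected (4 activities): [(0, 4), (9, 11), (11, 14), (14, 16)]


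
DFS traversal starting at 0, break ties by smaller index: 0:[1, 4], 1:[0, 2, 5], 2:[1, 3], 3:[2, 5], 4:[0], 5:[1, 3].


DFS stack-based: start with [0]
Visit order: [0, 1, 2, 3, 5, 4]


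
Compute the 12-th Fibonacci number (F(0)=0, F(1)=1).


F(n)=F(n-1)+F(n-2)
...F(10)=55, F(11)=89, F(12)=144


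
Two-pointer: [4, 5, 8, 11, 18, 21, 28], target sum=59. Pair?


Two pointers: lo=0, hi=6
No pair sums to 59


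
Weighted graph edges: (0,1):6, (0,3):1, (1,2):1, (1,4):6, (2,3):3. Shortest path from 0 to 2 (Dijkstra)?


Dijkstra from 0:
Distances: {0: 0, 1: 5, 2: 4, 3: 1, 4: 11}
Shortest distance to 2 = 4, path = [0, 3, 2]


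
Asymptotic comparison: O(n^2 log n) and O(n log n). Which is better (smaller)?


linearithmic grows slower than n^2 log n
O(n log n) is asymptotically smaller; O(n^2 log n) grows faster


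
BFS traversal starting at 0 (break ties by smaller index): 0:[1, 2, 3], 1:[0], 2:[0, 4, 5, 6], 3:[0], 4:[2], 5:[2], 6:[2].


BFS queue: start with [0]
Visit order: [0, 1, 2, 3, 4, 5, 6]


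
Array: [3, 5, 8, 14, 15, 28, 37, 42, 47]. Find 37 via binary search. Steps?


Search for 37:
[0,8] mid=4 arr[4]=15
[5,8] mid=6 arr[6]=37
Total: 2 comparisons


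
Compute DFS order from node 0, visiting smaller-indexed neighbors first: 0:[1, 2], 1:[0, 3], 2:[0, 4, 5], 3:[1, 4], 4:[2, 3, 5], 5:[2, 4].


DFS stack-based: start with [0]
Visit order: [0, 1, 3, 4, 2, 5]


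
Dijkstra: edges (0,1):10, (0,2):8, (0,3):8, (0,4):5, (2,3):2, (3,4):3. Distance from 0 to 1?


Dijkstra from 0:
Distances: {0: 0, 1: 10, 2: 8, 3: 8, 4: 5}
Shortest distance to 1 = 10, path = [0, 1]


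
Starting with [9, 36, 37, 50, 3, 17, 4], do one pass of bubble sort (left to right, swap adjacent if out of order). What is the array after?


After one pass: [9, 36, 37, 3, 17, 4, 50]


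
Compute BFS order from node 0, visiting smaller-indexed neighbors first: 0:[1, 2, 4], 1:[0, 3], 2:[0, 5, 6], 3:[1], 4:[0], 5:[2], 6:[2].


BFS queue: start with [0]
Visit order: [0, 1, 2, 4, 3, 5, 6]


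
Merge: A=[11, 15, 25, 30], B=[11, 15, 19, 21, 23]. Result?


Compare heads, take smaller each step.
Merged: [11, 11, 15, 15, 19, 21, 23, 25, 30]


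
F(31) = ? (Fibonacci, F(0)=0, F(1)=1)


F(n)=F(n-1)+F(n-2)
...F(29)=514229, F(30)=832040, F(31)=1346269


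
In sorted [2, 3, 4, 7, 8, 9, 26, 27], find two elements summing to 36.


Two pointers: lo=0, hi=7
Found pair: (9, 27) summing to 36


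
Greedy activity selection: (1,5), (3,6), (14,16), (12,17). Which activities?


Greedy: pick earliest-ending, then skip overlaps.
Selected (2 activities): [(1, 5), (14, 16)]


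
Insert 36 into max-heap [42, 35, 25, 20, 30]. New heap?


Append 36: [42, 35, 25, 20, 30, 36]
Bubble up: swap idx 5(36) with idx 2(25)
Result: [42, 35, 36, 20, 30, 25]


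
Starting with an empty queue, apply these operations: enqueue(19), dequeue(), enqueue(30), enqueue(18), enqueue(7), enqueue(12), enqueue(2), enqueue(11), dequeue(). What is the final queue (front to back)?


enqueue(19) -> [19]
dequeue() returns 19 -> []
enqueue(30) -> [30]
enqueue(18) -> [30, 18]
enqueue(7) -> [30, 18, 7]
enqueue(12) -> [30, 18, 7, 12]
enqueue(2) -> [30, 18, 7, 12, 2]
enqueue(11) -> [30, 18, 7, 12, 2, 11]
dequeue() returns 30 -> [18, 7, 12, 2, 11]
Final queue (front to back): [18, 7, 12, 2, 11]


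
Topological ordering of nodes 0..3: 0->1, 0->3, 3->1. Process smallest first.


Kahn's algorithm, process smallest node first
Order: [0, 2, 3, 1]


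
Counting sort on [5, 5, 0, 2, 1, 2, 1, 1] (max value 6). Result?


Count array: [1, 3, 2, 0, 0, 2, 0]
Reconstruct: [0, 1, 1, 1, 2, 2, 5, 5]


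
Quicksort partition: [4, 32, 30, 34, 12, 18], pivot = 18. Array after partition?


Elements <= 18 go left of pivot.
Result: [4, 12, 18, 34, 32, 30], pivot at index 2


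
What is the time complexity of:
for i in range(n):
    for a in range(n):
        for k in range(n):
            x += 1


Per nesting level: O(n) * O(n) * O(n) = O(n^3)
Complexity: O(n^3)


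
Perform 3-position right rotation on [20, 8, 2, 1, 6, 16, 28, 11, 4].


Right rotate by 3: [28, 11, 4, 20, 8, 2, 1, 6, 16]


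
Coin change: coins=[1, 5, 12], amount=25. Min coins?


dp[0]=0; dp[i]=1+min(dp[i-c] for c in coins)
...dp[20]=4, dp[21]=5, dp[22]=3, dp[23]=4, dp[24]=2, dp[25]=3
Minimum coins for 25 = 3


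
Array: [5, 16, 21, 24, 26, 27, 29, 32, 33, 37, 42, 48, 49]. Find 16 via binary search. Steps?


Search for 16:
[0,12] mid=6 arr[6]=29
[0,5] mid=2 arr[2]=21
[0,1] mid=0 arr[0]=5
[1,1] mid=1 arr[1]=16
Total: 4 comparisons


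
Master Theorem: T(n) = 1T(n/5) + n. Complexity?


a=1, b=5, c=1. log_5(1)=0 < c=1. Case 3: O(n^c) = O(n)
Complexity: O(n)


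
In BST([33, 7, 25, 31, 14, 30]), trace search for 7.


BST root = 33
Search for 7: compare at each node
Path: [33, 7]


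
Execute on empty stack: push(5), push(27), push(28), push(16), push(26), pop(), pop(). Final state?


push(5) -> [5]
push(27) -> [5, 27]
push(28) -> [5, 27, 28]
push(16) -> [5, 27, 28, 16]
push(26) -> [5, 27, 28, 16, 26]
pop() returns 26 -> [5, 27, 28, 16]
pop() returns 16 -> [5, 27, 28]
Final stack (bottom to top): [5, 27, 28]


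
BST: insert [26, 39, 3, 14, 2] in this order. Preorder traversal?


Root = 26; build tree by BST insertion.
Preorder traversal: [26, 3, 2, 14, 39]


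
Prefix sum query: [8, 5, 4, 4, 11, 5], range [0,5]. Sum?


Prefix sums: [0, 8, 13, 17, 21, 32, 37]
Sum[0..5] = prefix[6] - prefix[0] = 37 - 0 = 37


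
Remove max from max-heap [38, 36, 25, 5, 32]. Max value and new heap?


Max = 38
Replace root with last, heapify down
Resulting heap: [36, 32, 25, 5]


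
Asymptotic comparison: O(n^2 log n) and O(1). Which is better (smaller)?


constant grows slower than n^2 log n
O(1) is asymptotically smaller; O(n^2 log n) grows faster


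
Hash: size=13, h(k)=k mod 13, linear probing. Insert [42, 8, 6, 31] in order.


Insertions: 42->slot 3; 8->slot 8; 6->slot 6; 31->slot 5
Table: [None, None, None, 42, None, 31, 6, None, 8, None, None, None, None]


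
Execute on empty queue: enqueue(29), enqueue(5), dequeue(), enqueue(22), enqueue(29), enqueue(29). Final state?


enqueue(29) -> [29]
enqueue(5) -> [29, 5]
dequeue() returns 29 -> [5]
enqueue(22) -> [5, 22]
enqueue(29) -> [5, 22, 29]
enqueue(29) -> [5, 22, 29, 29]
Final queue (front to back): [5, 22, 29, 29]


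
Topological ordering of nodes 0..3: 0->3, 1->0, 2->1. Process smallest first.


Kahn's algorithm, process smallest node first
Order: [2, 1, 0, 3]


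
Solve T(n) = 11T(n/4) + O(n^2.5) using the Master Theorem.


a=11, b=4, c=2.5. log_4(11)=1.730 < c=2.5. Case 3: O(n^c) = O(n^2.500)
Complexity: O(n^2.500)


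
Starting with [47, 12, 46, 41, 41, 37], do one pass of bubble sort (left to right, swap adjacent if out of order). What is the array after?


After one pass: [12, 46, 41, 41, 37, 47]


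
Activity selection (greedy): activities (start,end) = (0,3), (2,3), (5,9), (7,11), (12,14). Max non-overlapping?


Greedy: pick earliest-ending, then skip overlaps.
Selected (3 activities): [(0, 3), (5, 9), (12, 14)]


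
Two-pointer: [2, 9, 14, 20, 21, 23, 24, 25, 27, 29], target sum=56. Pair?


Two pointers: lo=0, hi=9
Found pair: (27, 29) summing to 56


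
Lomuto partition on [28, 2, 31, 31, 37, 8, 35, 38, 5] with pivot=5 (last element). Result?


Elements <= 5 go left of pivot.
Result: [2, 5, 31, 31, 37, 8, 35, 38, 28], pivot at index 1


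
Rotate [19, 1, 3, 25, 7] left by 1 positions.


Left rotate by 1: [1, 3, 25, 7, 19]


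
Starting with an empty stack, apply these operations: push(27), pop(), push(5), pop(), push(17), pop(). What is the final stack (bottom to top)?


push(27) -> [27]
pop() returns 27 -> []
push(5) -> [5]
pop() returns 5 -> []
push(17) -> [17]
pop() returns 17 -> []
Final stack (bottom to top): []


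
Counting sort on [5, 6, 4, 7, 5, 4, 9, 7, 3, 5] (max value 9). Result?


Count array: [0, 0, 0, 1, 2, 3, 1, 2, 0, 1]
Reconstruct: [3, 4, 4, 5, 5, 5, 6, 7, 7, 9]


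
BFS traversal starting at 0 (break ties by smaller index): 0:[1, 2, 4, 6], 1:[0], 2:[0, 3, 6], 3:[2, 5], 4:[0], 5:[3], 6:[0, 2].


BFS queue: start with [0]
Visit order: [0, 1, 2, 4, 6, 3, 5]


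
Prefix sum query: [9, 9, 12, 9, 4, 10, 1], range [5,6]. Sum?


Prefix sums: [0, 9, 18, 30, 39, 43, 53, 54]
Sum[5..6] = prefix[7] - prefix[5] = 54 - 43 = 11


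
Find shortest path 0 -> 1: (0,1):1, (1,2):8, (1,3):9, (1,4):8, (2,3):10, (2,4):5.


Dijkstra from 0:
Distances: {0: 0, 1: 1, 2: 9, 3: 10, 4: 9}
Shortest distance to 1 = 1, path = [0, 1]
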